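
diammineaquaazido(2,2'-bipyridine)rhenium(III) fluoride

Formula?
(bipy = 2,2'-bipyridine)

[Re(bipy)(H2O)(N3)(NH3)2]F2

Ligands: 1 aqua (H2O, neutral), 2 ammine (NH3, neutral), 1 2,2'-bipyridine (bipy, neutral), 1 azido (N3, -1). Ligand charge sum = -1.
With Re in oxidation state +3, the complex ion is [Re...]^2+.
Charge balance with fluoride (-1) requires 1 complex ion per 2 fluoride.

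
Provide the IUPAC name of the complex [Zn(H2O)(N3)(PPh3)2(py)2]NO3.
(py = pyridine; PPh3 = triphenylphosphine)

The 1 nitrate counter-ion carries a total charge of -1, so each complex ion is 1+.
Ligand charges: 1×azido (-1 each), 2×pyridine (neutral), 2×triphenylphosphine (neutral), 1×aqua (neutral); total -1. So Zn + (-1) = 1+, giving Zn = +2.
Ligands are named alphabetically: aqua before azido before pyridine before triphenylphosphine.

aquaazidobis(pyridine)bis(triphenylphosphine)zinc(II) nitrate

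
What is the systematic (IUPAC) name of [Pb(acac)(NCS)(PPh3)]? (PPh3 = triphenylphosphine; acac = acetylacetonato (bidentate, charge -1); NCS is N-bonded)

There is no counter-ion, so the complex is neutral overall.
Ligand charges: 1×triphenylphosphine (neutral), 1×acetylacetonato (-1 each), 1×isothiocyanato (-1 each); total -2. So Pb + (-2) = 0, giving Pb = +2.
Ligands are named alphabetically: acetylacetonato before isothiocyanato before triphenylphosphine.

(acetylacetonato)isothiocyanato(triphenylphosphine)lead(II)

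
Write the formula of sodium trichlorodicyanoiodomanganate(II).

Na4[MnCl3(CN)2I]

Ligands: 1 iodo (I, -1), 3 chloro (Cl, -1), 2 cyano (CN, -1). Ligand charge sum = -6.
With Mn in oxidation state +2, the complex ion is [Mn...]^4−.
Charge balance with sodium (+1) requires 1 complex ion per 4 sodium.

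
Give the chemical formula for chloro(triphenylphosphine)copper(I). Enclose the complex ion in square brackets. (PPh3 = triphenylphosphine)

[CuCl(PPh3)]

Ligands: 1 triphenylphosphine (PPh3, neutral), 1 chloro (Cl, -1). Ligand charge sum = -1.
With Cu in oxidation state +1, the complex ion is [Cu...].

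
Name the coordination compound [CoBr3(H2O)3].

There is no counter-ion, so the complex is neutral overall.
Ligand charges: 3×bromo (-1 each), 3×aqua (neutral); total -3. So Co + (-3) = 0, giving Co = +3.
Ligands are named alphabetically: aqua before bromo.

triaquatribromocobalt(III)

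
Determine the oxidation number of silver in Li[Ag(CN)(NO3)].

+1

1 lithium outside the brackets (+1 each) → the complex ion is 1−.
Ligand charges: 1×CN = -1; 1×NO3 = -1; sum -2.
Ag + (-2) = 1− ⇒ Ag is +1.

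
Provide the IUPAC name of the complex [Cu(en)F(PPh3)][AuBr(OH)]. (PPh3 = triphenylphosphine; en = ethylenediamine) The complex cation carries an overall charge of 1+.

The complex cation is given as 1+; its ligand charges sum to -1, so Cu = +2.
A 1:1 salt means the anion carries the equal and opposite charge, 1−.
Anion: ligand charges sum to -2; for the ion to be 1−, Au = +1.

(ethylenediamine)fluoro(triphenylphosphine)copper(II) bromohydroxoaurate(I)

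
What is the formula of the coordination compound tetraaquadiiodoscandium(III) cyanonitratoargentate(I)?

[Sc(H2O)4I2][Ag(CN)(NO3)]

Cation [Sc…]: ligand charges -2, Sc(III) ⇒ ion charge 1+.
Anion [Ag…]: ligand charges -2, Ag(I) ⇒ ion charge 1−.
One 1+ cation balances one 1− anion.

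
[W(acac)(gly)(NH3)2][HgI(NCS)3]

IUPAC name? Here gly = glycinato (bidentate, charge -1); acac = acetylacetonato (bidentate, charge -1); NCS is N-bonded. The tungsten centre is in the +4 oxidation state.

Both ions are complex: the cation is named first with the plain metal name, the anion second with the -ate form; each ion's ligands are alphabetised independently.
W is given as +4; the cation's ligand charges sum to -2, so the complex cation is 2+.
A 1:1 salt means the anion carries the equal and opposite charge, 2−.
Anion: ligand charges sum to -4; for the ion to be 2−, Hg = +2.

(acetylacetonato)diammine(glycinato)tungsten(IV) iodotriisothiocyanatomercurate(II)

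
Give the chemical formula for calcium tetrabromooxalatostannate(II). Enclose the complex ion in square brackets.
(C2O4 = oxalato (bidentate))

Ligands: 4 bromo (Br, -1), 1 oxalato (C2O4, -2). Ligand charge sum = -6.
Charge balance with calcium (+2) requires 1 complex ion per 2 calcium.

Ca2[SnBr4(C2O4)]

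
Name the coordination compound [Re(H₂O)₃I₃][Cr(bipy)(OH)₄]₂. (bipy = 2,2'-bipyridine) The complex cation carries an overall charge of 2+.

triaquatriiodorhenium(V) (2,2'-bipyridine)tetrahydroxochromate(III)

The complex cation is given as 2+; its ligand charges sum to -3, so Re = +5.
With 2 anions per cation, each anion must be 2/2 = 1−.
Anion: ligand charges sum to -4; for the ion to be 1−, Cr = +3.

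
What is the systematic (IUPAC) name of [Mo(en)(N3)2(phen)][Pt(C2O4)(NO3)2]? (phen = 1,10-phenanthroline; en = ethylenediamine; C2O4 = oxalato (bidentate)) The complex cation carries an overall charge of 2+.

diazido(ethylenediamine)(1,10-phenanthroline)molybdenum(IV) dinitratooxalatoplatinate(II)

The complex cation is given as 2+; its ligand charges sum to -2, so Mo = +4.
A 1:1 salt means the anion carries the equal and opposite charge, 2−.
Anion: ligand charges sum to -4; for the ion to be 2−, Pt = +2.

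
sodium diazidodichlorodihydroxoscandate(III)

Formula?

Na3[ScCl2(N3)2(OH)2]

Ligands: 2 chloro (Cl, -1), 2 hydroxo (OH, -1), 2 azido (N3, -1). Ligand charge sum = -6.
Charge balance with sodium (+1) requires 1 complex ion per 3 sodium.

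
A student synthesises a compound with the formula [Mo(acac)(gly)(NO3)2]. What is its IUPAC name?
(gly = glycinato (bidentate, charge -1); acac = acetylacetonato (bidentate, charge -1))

There is no counter-ion, so the complex is neutral overall.
Ligand charges: 1×glycinato (-1 each), 1×acetylacetonato (-1 each), 2×nitrato (-1 each); total -4. So Mo + (-4) = 0, giving Mo = +4.
Ligands are named alphabetically: acetylacetonato before glycinato before nitrato.

(acetylacetonato)(glycinato)dinitratomolybdenum(IV)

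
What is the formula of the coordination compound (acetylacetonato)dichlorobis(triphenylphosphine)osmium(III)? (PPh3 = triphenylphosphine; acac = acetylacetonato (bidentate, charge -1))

Ligands: 2 triphenylphosphine (PPh3, neutral), 1 acetylacetonato (acac, -1), 2 chloro (Cl, -1). Ligand charge sum = -3.
With Os in oxidation state +3, the complex ion is [Os...].

[Os(acac)Cl2(PPh3)2]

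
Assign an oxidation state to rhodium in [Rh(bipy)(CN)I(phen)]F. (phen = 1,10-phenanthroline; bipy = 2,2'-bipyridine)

1 fluoride outside the brackets (-1 each) → the complex ion is 1+.
Ligand charges: 1×phen neutral; 1×CN = -1; 1×I = -1; 1×bipy neutral; sum -2.
Rh + (-2) = 1+ ⇒ Rh is +3.

+3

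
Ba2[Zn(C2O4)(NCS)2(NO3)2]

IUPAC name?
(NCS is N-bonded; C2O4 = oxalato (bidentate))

The 2 barium counter-ions carry a total charge of +4, so each complex ion is 4−.
Ligand charges: 2×nitrato (-1 each), 2×isothiocyanato (-1 each), 1×oxalato (-2 each); total -6. So Zn + (-6) = 4−, giving Zn = +2.
The complex ion is anionic, so zinc takes the -ate form zincate(II).

barium diisothiocyanatodinitratooxalatozincate(II)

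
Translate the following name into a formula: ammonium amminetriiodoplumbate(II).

NH4[PbI3(NH3)]

Ligands: 3 iodo (I, -1), 1 ammine (NH3, neutral). Ligand charge sum = -3.
Charge balance with ammonium (+1) requires 1 complex ion per 1 ammonium.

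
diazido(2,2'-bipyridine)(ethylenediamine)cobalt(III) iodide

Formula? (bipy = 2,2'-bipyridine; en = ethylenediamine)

[Co(bipy)(en)(N3)2]I

Ligands: 1 2,2'-bipyridine (bipy, neutral), 2 azido (N3, -1), 1 ethylenediamine (en, neutral). Ligand charge sum = -2.
With Co in oxidation state +3, the complex ion is [Co...]^1+.
Charge balance with iodide (-1) requires 1 complex ion per 1 iodide.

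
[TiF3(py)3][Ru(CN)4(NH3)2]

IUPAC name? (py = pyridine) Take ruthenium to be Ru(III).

trifluorotris(pyridine)titanium(IV) diamminetetracyanoruthenate(III)

Ru is given as +3; the anion's ligand charges sum to -4, so the complex anion is 1−.
A 1:1 salt means the cation carries the equal and opposite charge, 1+.
Cation: ligand charges sum to -3; for the ion to be 1+, Ti = +4.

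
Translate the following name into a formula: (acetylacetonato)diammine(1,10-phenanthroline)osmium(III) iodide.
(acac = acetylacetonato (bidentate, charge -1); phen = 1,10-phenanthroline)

[Os(acac)(NH3)2(phen)]I2

Ligands: 1 acetylacetonato (acac, -1), 1 1,10-phenanthroline (phen, neutral), 2 ammine (NH3, neutral). Ligand charge sum = -1.
With Os in oxidation state +3, the complex ion is [Os...]^2+.
Charge balance with iodide (-1) requires 1 complex ion per 2 iodide.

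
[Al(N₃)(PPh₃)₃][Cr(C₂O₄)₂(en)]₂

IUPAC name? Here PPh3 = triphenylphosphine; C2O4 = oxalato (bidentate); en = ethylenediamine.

azidotris(triphenylphosphine)aluminium(III) (ethylenediamine)dioxalatochromate(III)

Both ions are complex: the cation is named first with the plain metal name, the anion second with the -ate form; each ion's ligands are alphabetised independently.
Aluminium is always +3 in its complexes; the cation's ligand charges sum to -1, so the complex cation is 2+.
With 2 anions per cation, each anion must be 2/2 = 1−.
Anion: ligand charges sum to -4; for the ion to be 1−, Cr = +3.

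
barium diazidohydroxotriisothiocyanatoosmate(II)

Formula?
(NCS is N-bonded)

Ligands: 3 isothiocyanato (NCS, -1), 2 azido (N3, -1), 1 hydroxo (OH, -1). Ligand charge sum = -6.
Charge balance with barium (+2) requires 1 complex ion per 2 barium.

Ba2[Os(N3)2(NCS)3(OH)]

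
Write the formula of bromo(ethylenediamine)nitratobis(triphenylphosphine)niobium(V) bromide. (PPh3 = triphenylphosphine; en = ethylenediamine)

[NbBr(en)(NO3)(PPh3)2]Br3

Ligands: 2 triphenylphosphine (PPh3, neutral), 1 nitrato (NO3, -1), 1 bromo (Br, -1), 1 ethylenediamine (en, neutral). Ligand charge sum = -2.
With Nb in oxidation state +5, the complex ion is [Nb...]^3+.
Charge balance with bromide (-1) requires 1 complex ion per 3 bromide.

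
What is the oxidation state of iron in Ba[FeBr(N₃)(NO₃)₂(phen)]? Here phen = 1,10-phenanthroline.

1 barium outside the brackets (+2 each) → the complex ion is 2−.
Ligand charges: 2×NO3 = -2; 1×Br = -1; 1×N3 = -1; 1×phen neutral; sum -4.
Fe + (-4) = 2− ⇒ Fe is +2.

+2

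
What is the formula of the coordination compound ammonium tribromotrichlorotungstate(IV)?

(NH4)2[WBr3Cl3]

Ligands: 3 bromo (Br, -1), 3 chloro (Cl, -1). Ligand charge sum = -6.
With W in oxidation state +4, the complex ion is [W...]^2−.
Charge balance with ammonium (+1) requires 1 complex ion per 2 ammonium.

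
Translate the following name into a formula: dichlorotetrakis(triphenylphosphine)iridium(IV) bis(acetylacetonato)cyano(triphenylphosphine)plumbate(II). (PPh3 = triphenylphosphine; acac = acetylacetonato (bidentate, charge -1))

Cation [Ir…]: ligand charges -2, Ir(IV) ⇒ ion charge 2+.
Anion [Pb…]: ligand charges -3, Pb(II) ⇒ ion charge 1−.
One 2+ cation requires 2 of the 1− anion.

[IrCl2(PPh3)4][Pb(acac)2(CN)(PPh3)]2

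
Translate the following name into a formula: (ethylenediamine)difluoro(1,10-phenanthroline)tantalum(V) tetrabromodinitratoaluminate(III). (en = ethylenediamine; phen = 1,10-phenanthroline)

[Ta(en)F2(phen)][AlBr4(NO3)2]

Cation [Ta…]: ligand charges -2, Ta(V) ⇒ ion charge 3+.
Anion [Al…]: ligand charges -6, Al(III) ⇒ ion charge 3−.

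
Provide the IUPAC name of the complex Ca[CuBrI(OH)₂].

The 1 calcium counter-ion carries a total charge of +2, so each complex ion is 2−.
Ligand charges: 2×hydroxo (-1 each), 1×bromo (-1 each), 1×iodo (-1 each); total -4. So Cu + (-4) = 2−, giving Cu = +2.
Ligands are named alphabetically: bromo before hydroxo before iodo.
The complex ion is anionic, so copper takes the -ate form cuprate(II).

calcium bromodihydroxoiodocuprate(II)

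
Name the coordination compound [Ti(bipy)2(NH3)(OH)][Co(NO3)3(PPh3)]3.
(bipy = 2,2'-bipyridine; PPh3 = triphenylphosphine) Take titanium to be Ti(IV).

Ti is given as +4; the cation's ligand charges sum to -1, so the complex cation is 3+.
With 3 anions per cation, each anion must be 3/3 = 1−.
Anion: ligand charges sum to -3; for the ion to be 1−, Co = +2.

amminebis(2,2'-bipyridine)hydroxotitanium(IV) trinitrato(triphenylphosphine)cobaltate(II)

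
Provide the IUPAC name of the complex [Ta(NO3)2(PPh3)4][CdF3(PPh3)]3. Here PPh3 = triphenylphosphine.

dinitratotetrakis(triphenylphosphine)tantalum(V) trifluoro(triphenylphosphine)cadmate(II)

Both ions are complex: the cation is named first with the plain metal name, the anion second with the -ate form; each ion's ligands are alphabetised independently.
Cadmium is always +2 in its complexes; the anion's ligand charges sum to -3, so the complex anion is 1−.
With 3 anions per cation, the cation must be 3×1 = 3+.
Cation: ligand charges sum to -2; for the ion to be 3+, Ta = +5.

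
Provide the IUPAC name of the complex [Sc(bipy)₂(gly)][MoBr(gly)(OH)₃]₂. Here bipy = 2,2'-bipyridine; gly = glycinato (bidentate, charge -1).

Both ions are complex: the cation is named first with the plain metal name, the anion second with the -ate form; each ion's ligands are alphabetised independently.
Scandium is always +3 in its complexes; the cation's ligand charges sum to -1, so the complex cation is 2+.
With 2 anions per cation, each anion must be 2/2 = 1−.
Anion: ligand charges sum to -5; for the ion to be 1−, Mo = +4.

bis(2,2'-bipyridine)(glycinato)scandium(III) bromo(glycinato)trihydroxomolybdate(IV)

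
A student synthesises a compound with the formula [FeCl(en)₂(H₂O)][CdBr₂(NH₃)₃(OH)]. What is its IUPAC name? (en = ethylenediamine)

Cadmium is always +2 in its complexes; the anion's ligand charges sum to -3, so the complex anion is 1−.
A 1:1 salt means the cation carries the equal and opposite charge, 1+.
Cation: ligand charges sum to -1; for the ion to be 1+, Fe = +2.

aquachlorobis(ethylenediamine)iron(II) triamminedibromohydroxocadmate(II)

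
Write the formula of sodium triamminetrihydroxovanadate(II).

Ligands: 3 ammine (NH3, neutral), 3 hydroxo (OH, -1). Ligand charge sum = -3.
With V in oxidation state +2, the complex ion is [V...]^1−.
Charge balance with sodium (+1) requires 1 complex ion per 1 sodium.

Na[V(NH3)3(OH)3]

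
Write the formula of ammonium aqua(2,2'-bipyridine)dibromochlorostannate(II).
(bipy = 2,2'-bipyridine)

NH4[Sn(bipy)Br2Cl(H2O)]

Ligands: 2 bromo (Br, -1), 1 aqua (H2O, neutral), 1 2,2'-bipyridine (bipy, neutral), 1 chloro (Cl, -1). Ligand charge sum = -3.
Charge balance with ammonium (+1) requires 1 complex ion per 1 ammonium.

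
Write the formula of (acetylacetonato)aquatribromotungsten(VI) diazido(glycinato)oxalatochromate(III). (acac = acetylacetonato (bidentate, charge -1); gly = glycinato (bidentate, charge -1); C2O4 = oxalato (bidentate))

Cation [W…]: ligand charges -4, W(VI) ⇒ ion charge 2+.
Anion [Cr…]: ligand charges -5, Cr(III) ⇒ ion charge 2−.
One 2+ cation balances one 2− anion.

[W(acac)Br3(H2O)][Cr(C2O4)(gly)(N3)2]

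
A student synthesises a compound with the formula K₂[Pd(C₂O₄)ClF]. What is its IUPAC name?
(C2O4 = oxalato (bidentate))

potassium chlorofluorooxalatopalladate(II)

The 2 potassium counter-ions carry a total charge of +2, so each complex ion is 2−.
Ligand charges: 1×oxalato (-2 each), 1×chloro (-1 each), 1×fluoro (-1 each); total -4. So Pd + (-4) = 2−, giving Pd = +2.
The complex ion is anionic, so palladium takes the -ate form palladate(II).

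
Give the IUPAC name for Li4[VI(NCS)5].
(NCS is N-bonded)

The 4 lithium counter-ions carry a total charge of +4, so each complex ion is 4−.
Ligand charges: 1×iodo (-1 each), 5×isothiocyanato (-1 each); total -6. So V + (-6) = 4−, giving V = +2.
Ligands are named alphabetically: iodo before isothiocyanato.
The complex ion is anionic, so vanadium takes the -ate form vanadate(II).

lithium iodopentaisothiocyanatovanadate(II)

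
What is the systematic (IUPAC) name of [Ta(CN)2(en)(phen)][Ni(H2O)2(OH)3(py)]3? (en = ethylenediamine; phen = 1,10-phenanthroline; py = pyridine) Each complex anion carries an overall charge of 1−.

Both ions are complex: the cation is named first with the plain metal name, the anion second with the -ate form; each ion's ligands are alphabetised independently.
The complex anion is given as 1−; its ligand charges sum to -3, so Ni = +2.
With 3 anions per cation, the cation must be 3×1 = 3+.
Cation: ligand charges sum to -2; for the ion to be 3+, Ta = +5.

dicyano(ethylenediamine)(1,10-phenanthroline)tantalum(V) diaquatrihydroxo(pyridine)nickelate(II)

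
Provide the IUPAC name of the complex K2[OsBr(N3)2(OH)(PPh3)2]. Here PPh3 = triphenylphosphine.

potassium diazidobromohydroxobis(triphenylphosphine)osmate(II)

The 2 potassium counter-ions carry a total charge of +2, so each complex ion is 2−.
Ligand charges: 2×triphenylphosphine (neutral), 1×hydroxo (-1 each), 2×azido (-1 each), 1×bromo (-1 each); total -4. So Os + (-4) = 2−, giving Os = +2.
The complex ion is anionic, so osmium takes the -ate form osmate(II).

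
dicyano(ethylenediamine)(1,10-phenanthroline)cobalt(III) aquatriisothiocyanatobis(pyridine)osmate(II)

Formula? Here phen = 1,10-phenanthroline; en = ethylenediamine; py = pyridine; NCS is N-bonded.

[Co(CN)2(en)(phen)][Os(H2O)(NCS)3(py)2]

Cation [Co…]: ligand charges -2, Co(III) ⇒ ion charge 1+.
Anion [Os…]: ligand charges -3, Os(II) ⇒ ion charge 1−.
One 1+ cation balances one 1− anion.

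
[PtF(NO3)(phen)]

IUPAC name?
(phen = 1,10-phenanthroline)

fluoronitrato(1,10-phenanthroline)platinum(II)

There is no counter-ion, so the complex is neutral overall.
Ligand charges: 1×fluoro (-1 each), 1×1,10-phenanthroline (neutral), 1×nitrato (-1 each); total -2. So Pt + (-2) = 0, giving Pt = +2.
Ligands are named alphabetically: fluoro before nitrato before phenanthroline.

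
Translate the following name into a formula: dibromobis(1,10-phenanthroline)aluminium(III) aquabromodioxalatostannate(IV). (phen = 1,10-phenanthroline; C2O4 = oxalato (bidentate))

Cation [Al…]: ligand charges -2, Al(III) ⇒ ion charge 1+.
Anion [Sn…]: ligand charges -5, Sn(IV) ⇒ ion charge 1−.

[AlBr2(phen)2][SnBr(C2O4)2(H2O)]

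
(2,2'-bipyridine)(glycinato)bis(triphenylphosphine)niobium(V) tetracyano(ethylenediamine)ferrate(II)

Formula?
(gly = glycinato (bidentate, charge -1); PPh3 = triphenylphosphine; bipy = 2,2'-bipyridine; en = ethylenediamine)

[Nb(bipy)(gly)(PPh3)2][Fe(CN)4(en)]2

Cation [Nb…]: ligand charges -1, Nb(V) ⇒ ion charge 4+.
Anion [Fe…]: ligand charges -4, Fe(II) ⇒ ion charge 2−.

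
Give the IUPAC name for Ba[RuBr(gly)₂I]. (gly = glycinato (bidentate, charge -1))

barium bromobis(glycinato)iodoruthenate(II)

The 1 barium counter-ion carries a total charge of +2, so each complex ion is 2−.
Ligand charges: 2×glycinato (-1 each), 1×bromo (-1 each), 1×iodo (-1 each); total -4. So Ru + (-4) = 2−, giving Ru = +2.
Ligands are named alphabetically: bromo before glycinato before iodo.
The complex ion is anionic, so ruthenium takes the -ate form ruthenate(II).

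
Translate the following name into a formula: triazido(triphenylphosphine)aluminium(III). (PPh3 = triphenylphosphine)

[Al(N3)3(PPh3)]

Ligands: 3 azido (N3, -1), 1 triphenylphosphine (PPh3, neutral). Ligand charge sum = -3.
With Al in oxidation state +3, the complex ion is [Al...].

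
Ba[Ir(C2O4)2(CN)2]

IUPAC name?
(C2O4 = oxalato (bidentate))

barium dicyanodioxalatoiridate(IV)

The 1 barium counter-ion carries a total charge of +2, so each complex ion is 2−.
Ligand charges: 2×cyano (-1 each), 2×oxalato (-2 each); total -6. So Ir + (-6) = 2−, giving Ir = +4.
Ligands are named alphabetically: cyano before oxalato.
The complex ion is anionic, so iridium takes the -ate form iridate(IV).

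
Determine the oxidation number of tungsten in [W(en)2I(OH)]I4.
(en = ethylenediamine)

4 iodide outside the brackets (-1 each) → the complex ion is 4+.
Ligand charges: 1×I = -1; 1×OH = -1; 2×en neutral; sum -2.
W + (-2) = 4+ ⇒ W is +6.

+6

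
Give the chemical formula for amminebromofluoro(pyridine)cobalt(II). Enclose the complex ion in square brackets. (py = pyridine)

[CoBrF(NH3)(py)]

Ligands: 1 ammine (NH3, neutral), 1 pyridine (py, neutral), 1 fluoro (F, -1), 1 bromo (Br, -1). Ligand charge sum = -2.
With Co in oxidation state +2, the complex ion is [Co...].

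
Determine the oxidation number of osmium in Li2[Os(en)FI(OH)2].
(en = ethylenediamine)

2 lithium outside the brackets (+1 each) → the complex ion is 2−.
Ligand charges: 1×F = -1; 1×I = -1; 2×OH = -2; 1×en neutral; sum -4.
Os + (-4) = 2− ⇒ Os is +2.

+2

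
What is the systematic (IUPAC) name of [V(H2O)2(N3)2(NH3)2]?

diamminediaquadiazidovanadium(II)

There is no counter-ion, so the complex is neutral overall.
Ligand charges: 2×ammine (neutral), 2×azido (-1 each), 2×aqua (neutral); total -2. So V + (-2) = 0, giving V = +2.
Ligands are named alphabetically: ammine before aqua before azido.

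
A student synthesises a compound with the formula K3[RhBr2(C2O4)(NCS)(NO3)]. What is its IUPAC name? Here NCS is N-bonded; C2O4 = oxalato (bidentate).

The 3 potassium counter-ions carry a total charge of +3, so each complex ion is 3−.
Ligand charges: 1×isothiocyanato (-1 each), 2×bromo (-1 each), 1×oxalato (-2 each), 1×nitrato (-1 each); total -6. So Rh + (-6) = 3−, giving Rh = +3.
The complex ion is anionic, so rhodium takes the -ate form rhodate(III).

potassium dibromoisothiocyanatonitratooxalatorhodate(III)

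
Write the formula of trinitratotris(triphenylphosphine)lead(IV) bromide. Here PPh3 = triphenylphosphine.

[Pb(NO3)3(PPh3)3]Br

Ligands: 3 triphenylphosphine (PPh3, neutral), 3 nitrato (NO3, -1). Ligand charge sum = -3.
With Pb in oxidation state +4, the complex ion is [Pb...]^1+.
Charge balance with bromide (-1) requires 1 complex ion per 1 bromide.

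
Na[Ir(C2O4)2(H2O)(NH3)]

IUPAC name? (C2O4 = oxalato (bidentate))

sodium ammineaquadioxalatoiridate(III)

The 1 sodium counter-ion carries a total charge of +1, so each complex ion is 1−.
Ligand charges: 1×aqua (neutral), 1×ammine (neutral), 2×oxalato (-2 each); total -4. So Ir + (-4) = 1−, giving Ir = +3.
Ligands are named alphabetically: ammine before aqua before oxalato.
The complex ion is anionic, so iridium takes the -ate form iridate(III).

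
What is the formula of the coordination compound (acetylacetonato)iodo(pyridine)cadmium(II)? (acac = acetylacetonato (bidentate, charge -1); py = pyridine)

[Cd(acac)I(py)]

Ligands: 1 acetylacetonato (acac, -1), 1 iodo (I, -1), 1 pyridine (py, neutral). Ligand charge sum = -2.
With Cd in oxidation state +2, the complex ion is [Cd...].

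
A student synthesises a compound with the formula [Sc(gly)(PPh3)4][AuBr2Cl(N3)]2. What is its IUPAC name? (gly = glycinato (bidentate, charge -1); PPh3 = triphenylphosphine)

(glycinato)tetrakis(triphenylphosphine)scandium(III) azidodibromochloroaurate(III)

Both ions are complex: the cation is named first with the plain metal name, the anion second with the -ate form; each ion's ligands are alphabetised independently.
Scandium is always +3 in its complexes; the cation's ligand charges sum to -1, so the complex cation is 2+.
With 2 anions per cation, each anion must be 2/2 = 1−.
Anion: ligand charges sum to -4; for the ion to be 1−, Au = +3.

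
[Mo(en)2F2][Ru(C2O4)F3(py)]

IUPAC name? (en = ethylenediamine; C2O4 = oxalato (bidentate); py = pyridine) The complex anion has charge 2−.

bis(ethylenediamine)difluoromolybdenum(IV) trifluorooxalato(pyridine)ruthenate(III)

Both ions are complex: the cation is named first with the plain metal name, the anion second with the -ate form; each ion's ligands are alphabetised independently.
The complex anion is given as 2−; its ligand charges sum to -5, so Ru = +3.
A 1:1 salt means the cation carries the equal and opposite charge, 2+.
Cation: ligand charges sum to -2; for the ion to be 2+, Mo = +4.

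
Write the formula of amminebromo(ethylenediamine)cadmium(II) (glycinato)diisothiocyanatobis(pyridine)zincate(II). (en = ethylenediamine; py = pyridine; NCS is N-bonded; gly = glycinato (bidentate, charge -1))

[CdBr(en)(NH3)][Zn(gly)(NCS)2(py)2]

Cation [Cd…]: ligand charges -1, Cd(II) ⇒ ion charge 1+.
Anion [Zn…]: ligand charges -3, Zn(II) ⇒ ion charge 1−.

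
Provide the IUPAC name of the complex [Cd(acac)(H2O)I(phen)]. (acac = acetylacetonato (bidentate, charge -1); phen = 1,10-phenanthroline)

(acetylacetonato)aquaiodo(1,10-phenanthroline)cadmium(II)

There is no counter-ion, so the complex is neutral overall.
Ligand charges: 1×acetylacetonato (-1 each), 1×aqua (neutral), 1×1,10-phenanthroline (neutral), 1×iodo (-1 each); total -2. So Cd + (-2) = 0, giving Cd = +2.
Ligands are named alphabetically: acetylacetonato before aqua before iodo before phenanthroline.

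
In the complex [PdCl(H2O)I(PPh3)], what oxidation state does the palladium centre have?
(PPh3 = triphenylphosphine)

+2

No counter-ion: the bracketed complex is neutral.
Ligand charges: 1×PPh3 neutral; 1×H2O neutral; 1×I = -1; 1×Cl = -1; sum -2.
Pd + (-2) = 0 ⇒ Pd is +2.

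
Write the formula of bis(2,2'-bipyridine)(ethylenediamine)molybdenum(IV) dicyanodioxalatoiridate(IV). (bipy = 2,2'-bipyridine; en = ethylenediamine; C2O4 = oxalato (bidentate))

[Mo(bipy)2(en)][Ir(C2O4)2(CN)2]2

Cation [Mo…]: ligand charges 0, Mo(IV) ⇒ ion charge 4+.
Anion [Ir…]: ligand charges -6, Ir(IV) ⇒ ion charge 2−.
One 4+ cation requires 2 of the 2− anion.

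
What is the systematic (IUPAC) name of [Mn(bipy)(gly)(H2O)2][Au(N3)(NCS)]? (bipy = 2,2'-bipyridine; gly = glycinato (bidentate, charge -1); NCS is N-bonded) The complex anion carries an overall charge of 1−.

diaqua(2,2'-bipyridine)(glycinato)manganese(II) azidoisothiocyanatoaurate(I)

The complex anion is given as 1−; its ligand charges sum to -2, so Au = +1.
A 1:1 salt means the cation carries the equal and opposite charge, 1+.
Cation: ligand charges sum to -1; for the ion to be 1+, Mn = +2.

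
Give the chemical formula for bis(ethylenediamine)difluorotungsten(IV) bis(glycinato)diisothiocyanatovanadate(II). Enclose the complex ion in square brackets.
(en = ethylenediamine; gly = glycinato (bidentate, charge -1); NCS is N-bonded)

[W(en)2F2][V(gly)2(NCS)2]

Cation [W…]: ligand charges -2, W(IV) ⇒ ion charge 2+.
Anion [V…]: ligand charges -4, V(II) ⇒ ion charge 2−.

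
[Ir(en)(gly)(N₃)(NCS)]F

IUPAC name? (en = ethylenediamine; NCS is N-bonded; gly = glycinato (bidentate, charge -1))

azido(ethylenediamine)(glycinato)isothiocyanatoiridium(IV) fluoride

The 1 fluoride counter-ion carries a total charge of -1, so each complex ion is 1+.
Ligand charges: 1×ethylenediamine (neutral), 1×isothiocyanato (-1 each), 1×azido (-1 each), 1×glycinato (-1 each); total -3. So Ir + (-3) = 1+, giving Ir = +4.
Ligands are named alphabetically: azido before ethylenediamine before glycinato before isothiocyanato.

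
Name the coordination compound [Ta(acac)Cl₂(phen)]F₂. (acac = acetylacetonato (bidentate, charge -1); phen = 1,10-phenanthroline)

The 2 fluoride counter-ions carry a total charge of -2, so each complex ion is 2+.
Ligand charges: 1×acetylacetonato (-1 each), 1×1,10-phenanthroline (neutral), 2×chloro (-1 each); total -3. So Ta + (-3) = 2+, giving Ta = +5.
Ligands are named alphabetically: acetylacetonato before chloro before phenanthroline.

(acetylacetonato)dichloro(1,10-phenanthroline)tantalum(V) fluoride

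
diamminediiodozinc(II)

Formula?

Ligands: 2 ammine (NH3, neutral), 2 iodo (I, -1). Ligand charge sum = -2.
With Zn in oxidation state +2, the complex ion is [Zn...].

[ZnI2(NH3)2]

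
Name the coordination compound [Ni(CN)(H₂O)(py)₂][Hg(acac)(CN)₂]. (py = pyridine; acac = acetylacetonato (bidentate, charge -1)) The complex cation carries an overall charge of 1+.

aquacyanobis(pyridine)nickel(II) (acetylacetonato)dicyanomercurate(II)

Both ions are complex: the cation is named first with the plain metal name, the anion second with the -ate form; each ion's ligands are alphabetised independently.
The complex cation is given as 1+; its ligand charges sum to -1, so Ni = +2.
A 1:1 salt means the anion carries the equal and opposite charge, 1−.
Anion: ligand charges sum to -3; for the ion to be 1−, Hg = +2.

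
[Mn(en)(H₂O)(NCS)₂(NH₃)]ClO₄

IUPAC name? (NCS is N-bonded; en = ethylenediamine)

The 1 perchlorate counter-ion carries a total charge of -1, so each complex ion is 1+.
Ligand charges: 2×isothiocyanato (-1 each), 1×aqua (neutral), 1×ethylenediamine (neutral), 1×ammine (neutral); total -2. So Mn + (-2) = 1+, giving Mn = +3.
Ligands are named alphabetically: ammine before aqua before ethylenediamine before isothiocyanato.

ammineaqua(ethylenediamine)diisothiocyanatomanganese(III) perchlorate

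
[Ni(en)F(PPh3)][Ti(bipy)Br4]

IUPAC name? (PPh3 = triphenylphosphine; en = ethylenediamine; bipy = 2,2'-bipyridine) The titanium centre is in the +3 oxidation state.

Both ions are complex: the cation is named first with the plain metal name, the anion second with the -ate form; each ion's ligands are alphabetised independently.
Ti is given as +3; the anion's ligand charges sum to -4, so the complex anion is 1−.
A 1:1 salt means the cation carries the equal and opposite charge, 1+.
Cation: ligand charges sum to -1; for the ion to be 1+, Ni = +2.

(ethylenediamine)fluoro(triphenylphosphine)nickel(II) (2,2'-bipyridine)tetrabromotitanate(III)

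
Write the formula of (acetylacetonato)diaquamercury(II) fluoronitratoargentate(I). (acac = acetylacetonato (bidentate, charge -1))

[Hg(acac)(H2O)2][AgF(NO3)]

Cation [Hg…]: ligand charges -1, Hg(II) ⇒ ion charge 1+.
Anion [Ag…]: ligand charges -2, Ag(I) ⇒ ion charge 1−.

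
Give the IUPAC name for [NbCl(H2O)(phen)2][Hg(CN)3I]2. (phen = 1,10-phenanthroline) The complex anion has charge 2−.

aquachlorobis(1,10-phenanthroline)niobium(V) tricyanoiodomercurate(II)

Both ions are complex: the cation is named first with the plain metal name, the anion second with the -ate form; each ion's ligands are alphabetised independently.
The complex anion is given as 2−; its ligand charges sum to -4, so Hg = +2.
With 2 anions per cation, the cation must be 2×2 = 4+.
Cation: ligand charges sum to -1; for the ion to be 4+, Nb = +5.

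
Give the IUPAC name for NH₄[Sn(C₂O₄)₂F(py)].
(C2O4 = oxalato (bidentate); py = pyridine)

ammonium fluorodioxalato(pyridine)stannate(IV)

The 1 ammonium counter-ion carries a total charge of +1, so each complex ion is 1−.
Ligand charges: 2×oxalato (-2 each), 1×pyridine (neutral), 1×fluoro (-1 each); total -5. So Sn + (-5) = 1−, giving Sn = +4.
Ligands are named alphabetically: fluoro before oxalato before pyridine.
The complex ion is anionic, so tin takes the -ate form stannate(IV).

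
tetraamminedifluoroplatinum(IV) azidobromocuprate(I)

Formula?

[PtF2(NH3)4][CuBr(N3)]2

Cation [Pt…]: ligand charges -2, Pt(IV) ⇒ ion charge 2+.
Anion [Cu…]: ligand charges -2, Cu(I) ⇒ ion charge 1−.
One 2+ cation requires 2 of the 1− anion.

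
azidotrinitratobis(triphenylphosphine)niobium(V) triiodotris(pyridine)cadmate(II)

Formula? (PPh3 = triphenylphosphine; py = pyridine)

[Nb(N3)(NO3)3(PPh3)2][CdI3(py)3]

Cation [Nb…]: ligand charges -4, Nb(V) ⇒ ion charge 1+.
Anion [Cd…]: ligand charges -3, Cd(II) ⇒ ion charge 1−.
One 1+ cation balances one 1− anion.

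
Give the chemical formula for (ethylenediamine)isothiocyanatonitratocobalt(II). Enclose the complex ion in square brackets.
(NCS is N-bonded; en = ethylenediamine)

Ligands: 1 isothiocyanato (NCS, -1), 1 ethylenediamine (en, neutral), 1 nitrato (NO3, -1). Ligand charge sum = -2.
With Co in oxidation state +2, the complex ion is [Co...].

[Co(en)(NCS)(NO3)]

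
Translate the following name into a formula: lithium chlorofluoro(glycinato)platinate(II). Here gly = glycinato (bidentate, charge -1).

Ligands: 1 glycinato (gly, -1), 1 chloro (Cl, -1), 1 fluoro (F, -1). Ligand charge sum = -3.
Charge balance with lithium (+1) requires 1 complex ion per 1 lithium.

Li[PtClF(gly)]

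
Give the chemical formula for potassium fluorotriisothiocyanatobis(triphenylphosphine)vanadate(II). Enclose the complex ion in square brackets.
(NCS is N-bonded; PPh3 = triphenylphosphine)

K2[VF(NCS)3(PPh3)2]

Ligands: 1 fluoro (F, -1), 3 isothiocyanato (NCS, -1), 2 triphenylphosphine (PPh3, neutral). Ligand charge sum = -4.
With V in oxidation state +2, the complex ion is [V...]^2−.
Charge balance with potassium (+1) requires 1 complex ion per 2 potassium.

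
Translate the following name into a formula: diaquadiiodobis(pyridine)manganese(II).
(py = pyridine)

Ligands: 2 iodo (I, -1), 2 pyridine (py, neutral), 2 aqua (H2O, neutral). Ligand charge sum = -2.
With Mn in oxidation state +2, the complex ion is [Mn...].

[Mn(H2O)2I2(py)2]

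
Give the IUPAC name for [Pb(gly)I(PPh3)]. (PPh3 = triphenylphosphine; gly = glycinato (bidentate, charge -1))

(glycinato)iodo(triphenylphosphine)lead(II)

There is no counter-ion, so the complex is neutral overall.
Ligand charges: 1×iodo (-1 each), 1×triphenylphosphine (neutral), 1×glycinato (-1 each); total -2. So Pb + (-2) = 0, giving Pb = +2.
Ligands are named alphabetically: glycinato before iodo before triphenylphosphine.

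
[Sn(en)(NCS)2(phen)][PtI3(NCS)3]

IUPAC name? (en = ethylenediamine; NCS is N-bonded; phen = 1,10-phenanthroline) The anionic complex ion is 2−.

(ethylenediamine)diisothiocyanato(1,10-phenanthroline)tin(IV) triiodotriisothiocyanatoplatinate(IV)

Both ions are complex: the cation is named first with the plain metal name, the anion second with the -ate form; each ion's ligands are alphabetised independently.
The complex anion is given as 2−; its ligand charges sum to -6, so Pt = +4.
A 1:1 salt means the cation carries the equal and opposite charge, 2+.
Cation: ligand charges sum to -2; for the ion to be 2+, Sn = +4.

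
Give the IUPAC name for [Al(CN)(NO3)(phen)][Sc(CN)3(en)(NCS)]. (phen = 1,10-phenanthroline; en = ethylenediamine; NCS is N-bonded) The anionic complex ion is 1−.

cyanonitrato(1,10-phenanthroline)aluminium(III) tricyano(ethylenediamine)isothiocyanatoscandate(III)

The complex anion is given as 1−; its ligand charges sum to -4, so Sc = +3.
A 1:1 salt means the cation carries the equal and opposite charge, 1+.
Cation: ligand charges sum to -2; for the ion to be 1+, Al = +3.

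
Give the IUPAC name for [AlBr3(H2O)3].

There is no counter-ion, so the complex is neutral overall.
Ligand charges: 3×bromo (-1 each), 3×aqua (neutral); total -3. So Al + (-3) = 0, giving Al = +3.
Ligands are named alphabetically: aqua before bromo.

triaquatribromoaluminium(III)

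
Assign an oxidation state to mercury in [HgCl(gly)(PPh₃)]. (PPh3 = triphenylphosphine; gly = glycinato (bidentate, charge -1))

No counter-ion: the bracketed complex is neutral.
Ligand charges: 1×Cl = -1; 1×PPh3 neutral; 1×gly = -1; sum -2.
Hg + (-2) = 0 ⇒ Hg is +2.

+2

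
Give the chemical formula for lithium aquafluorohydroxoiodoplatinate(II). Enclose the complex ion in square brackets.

Li[PtF(H2O)I(OH)]

Ligands: 1 fluoro (F, -1), 1 hydroxo (OH, -1), 1 aqua (H2O, neutral), 1 iodo (I, -1). Ligand charge sum = -3.
Charge balance with lithium (+1) requires 1 complex ion per 1 lithium.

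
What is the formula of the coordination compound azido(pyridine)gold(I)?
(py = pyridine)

[Au(N3)(py)]

Ligands: 1 pyridine (py, neutral), 1 azido (N3, -1). Ligand charge sum = -1.
With Au in oxidation state +1, the complex ion is [Au...].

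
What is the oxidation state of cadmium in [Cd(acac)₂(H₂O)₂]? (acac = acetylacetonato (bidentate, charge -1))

No counter-ion: the bracketed complex is neutral.
Ligand charges: 2×acac = -2; 2×H2O neutral; sum -2.
Cd + (-2) = 0 ⇒ Cd is +2.

+2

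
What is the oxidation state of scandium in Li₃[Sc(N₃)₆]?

3 lithium outside the brackets (+1 each) → the complex ion is 3−.
Ligand charges: 6×N3 = -6; sum -6.
Sc + (-6) = 3− ⇒ Sc is +3.

+3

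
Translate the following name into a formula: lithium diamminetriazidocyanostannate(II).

Li2[Sn(CN)(N3)3(NH3)2]

Ligands: 3 azido (N3, -1), 2 ammine (NH3, neutral), 1 cyano (CN, -1). Ligand charge sum = -4.
Charge balance with lithium (+1) requires 1 complex ion per 2 lithium.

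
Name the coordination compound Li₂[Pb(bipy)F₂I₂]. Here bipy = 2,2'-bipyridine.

lithium (2,2'-bipyridine)difluorodiiodoplumbate(II)

The 2 lithium counter-ions carry a total charge of +2, so each complex ion is 2−.
Ligand charges: 2×fluoro (-1 each), 2×iodo (-1 each), 1×2,2'-bipyridine (neutral); total -4. So Pb + (-4) = 2−, giving Pb = +2.
The complex ion is anionic, so lead takes the -ate form plumbate(II).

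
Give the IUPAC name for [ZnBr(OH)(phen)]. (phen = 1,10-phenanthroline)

There is no counter-ion, so the complex is neutral overall.
Ligand charges: 1×hydroxo (-1 each), 1×1,10-phenanthroline (neutral), 1×bromo (-1 each); total -2. So Zn + (-2) = 0, giving Zn = +2.
Ligands are named alphabetically: bromo before hydroxo before phenanthroline.

bromohydroxo(1,10-phenanthroline)zinc(II)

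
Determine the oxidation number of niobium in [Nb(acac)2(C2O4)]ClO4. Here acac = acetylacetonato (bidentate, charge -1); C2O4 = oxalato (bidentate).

1 perchlorate outside the brackets (-1 each) → the complex ion is 1+.
Ligand charges: 2×acac = -2; 1×C2O4 = -2; sum -4.
Nb + (-4) = 1+ ⇒ Nb is +5.

+5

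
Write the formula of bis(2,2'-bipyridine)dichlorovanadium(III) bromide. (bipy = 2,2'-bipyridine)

[V(bipy)2Cl2]Br

Ligands: 2 chloro (Cl, -1), 2 2,2'-bipyridine (bipy, neutral). Ligand charge sum = -2.
With V in oxidation state +3, the complex ion is [V...]^1+.
Charge balance with bromide (-1) requires 1 complex ion per 1 bromide.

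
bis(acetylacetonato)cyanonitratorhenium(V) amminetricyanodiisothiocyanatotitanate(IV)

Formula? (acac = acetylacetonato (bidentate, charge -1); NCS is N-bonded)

Cation [Re…]: ligand charges -4, Re(V) ⇒ ion charge 1+.
Anion [Ti…]: ligand charges -5, Ti(IV) ⇒ ion charge 1−.
One 1+ cation balances one 1− anion.

[Re(acac)2(CN)(NO3)][Ti(CN)3(NCS)2(NH3)]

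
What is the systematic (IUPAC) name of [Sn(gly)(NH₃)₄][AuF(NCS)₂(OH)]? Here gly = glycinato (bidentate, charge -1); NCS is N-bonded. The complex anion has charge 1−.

tetraammine(glycinato)tin(II) fluorohydroxodiisothiocyanatoaurate(III)

Both ions are complex: the cation is named first with the plain metal name, the anion second with the -ate form; each ion's ligands are alphabetised independently.
The complex anion is given as 1−; its ligand charges sum to -4, so Au = +3.
A 1:1 salt means the cation carries the equal and opposite charge, 1+.
Cation: ligand charges sum to -1; for the ion to be 1+, Sn = +2.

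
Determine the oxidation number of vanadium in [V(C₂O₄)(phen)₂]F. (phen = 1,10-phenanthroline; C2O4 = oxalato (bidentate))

1 fluoride outside the brackets (-1 each) → the complex ion is 1+.
Ligand charges: 2×phen neutral; 1×C2O4 = -2; sum -2.
V + (-2) = 1+ ⇒ V is +3.

+3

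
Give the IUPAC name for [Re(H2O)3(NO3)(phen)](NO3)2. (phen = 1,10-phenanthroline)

The 2 nitrate counter-ions carry a total charge of -2, so each complex ion is 2+.
Ligand charges: 3×aqua (neutral), 1×1,10-phenanthroline (neutral), 1×nitrato (-1 each); total -1. So Re + (-1) = 2+, giving Re = +3.
Ligands are named alphabetically: aqua before nitrato before phenanthroline.

triaquanitrato(1,10-phenanthroline)rhenium(III) nitrate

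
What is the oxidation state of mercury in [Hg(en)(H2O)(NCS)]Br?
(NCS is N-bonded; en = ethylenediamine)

+2

1 bromide outside the brackets (-1 each) → the complex ion is 1+.
Ligand charges: 1×NCS = -1; 1×H2O neutral; 1×en neutral; sum -1.
Hg + (-1) = 1+ ⇒ Hg is +2.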